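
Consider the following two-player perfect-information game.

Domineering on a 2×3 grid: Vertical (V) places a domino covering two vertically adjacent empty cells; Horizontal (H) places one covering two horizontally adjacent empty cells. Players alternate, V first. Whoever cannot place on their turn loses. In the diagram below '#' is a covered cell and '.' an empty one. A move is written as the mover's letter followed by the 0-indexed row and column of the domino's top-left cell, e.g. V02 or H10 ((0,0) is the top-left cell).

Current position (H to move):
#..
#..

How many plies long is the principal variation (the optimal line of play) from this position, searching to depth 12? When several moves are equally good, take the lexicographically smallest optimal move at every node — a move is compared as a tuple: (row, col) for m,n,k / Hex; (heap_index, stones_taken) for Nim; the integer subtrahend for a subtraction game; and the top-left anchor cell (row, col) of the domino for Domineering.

ply 1, H at #../#.. | H01=+1→###/#..*; H11=+1→#../###
ply 2: ###/#.. is terminal -1 (V); from #../#.. depth 12

PV length from [#../#..]: 1 ply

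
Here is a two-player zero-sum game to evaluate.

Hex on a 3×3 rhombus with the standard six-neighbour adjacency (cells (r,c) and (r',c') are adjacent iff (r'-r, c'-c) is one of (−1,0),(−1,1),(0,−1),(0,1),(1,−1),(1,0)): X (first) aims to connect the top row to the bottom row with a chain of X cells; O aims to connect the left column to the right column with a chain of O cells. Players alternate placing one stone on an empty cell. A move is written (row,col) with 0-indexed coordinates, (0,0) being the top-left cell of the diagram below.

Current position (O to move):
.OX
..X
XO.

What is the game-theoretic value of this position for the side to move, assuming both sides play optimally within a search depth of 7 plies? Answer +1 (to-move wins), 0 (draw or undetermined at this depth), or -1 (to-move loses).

value(.OX/..X/XO., O) = -1

ply 1, O at .OX/..X/XO. | (0,0)=-1→OOX/..X/XO.*; (1,0)=-1→.OX/O.X/XO.; (1,1)=-1→.OX/.OX/XO.; (2,2)=-1→.OX/..X/XOO
ply 2, X at OOX/..X/XO. | (1,0)=+1→OOX/X.X/XO.*; (1,1)=+1→OOX/.XX/XO.; (2,2)=+1→OOX/..X/XOX
ply 3, O at OOX/X.X/XO. | (1,1)=-1→OOX/XOX/XO.*; (2,2)=-1→OOX/X.X/XOO
ply 4, X at OOX/XOX/XO. | (2,2)=+1→OOX/XOX/XOX*
ply 5: OOX/XOX/XOX is terminal -1 (O); from .OX/..X/XO. depth 7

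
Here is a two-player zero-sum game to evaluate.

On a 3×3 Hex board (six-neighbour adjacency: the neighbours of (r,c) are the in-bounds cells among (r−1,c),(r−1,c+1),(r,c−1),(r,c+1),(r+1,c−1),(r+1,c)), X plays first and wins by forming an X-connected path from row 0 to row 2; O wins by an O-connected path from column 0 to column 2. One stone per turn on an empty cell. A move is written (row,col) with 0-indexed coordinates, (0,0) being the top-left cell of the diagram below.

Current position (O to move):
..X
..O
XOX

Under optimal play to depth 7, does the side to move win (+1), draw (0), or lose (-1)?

value(..X/..O/XOX, O) = -1

p1 O@[..X/..O/XOX]: (0,0)[O.X/..O/XOX]-1* (0,1)[.OX/..O/XOX]-1 (1,0)[..X/O.O/XOX]-1 (1,1)[..X/.OO/XOX]-1
p2 X@[O.X/..O/XOX]: (0,1)[OXX/..O/XOX]+1* (1,0)[O.X/X.O/XOX]+1 (1,1)[O.X/.XO/XOX]+1
p3 O@[OXX/..O/XOX]: (1,0)[OXX/O.O/XOX]-1* (1,1)[OXX/.OO/XOX]-1
p4 X@[OXX/O.O/XOX]: (1,1)[OXX/OXO/XOX]+1*
p5 O@[OXX/OXO/XOX] terminal -1; root [..X/..O/XOX] d7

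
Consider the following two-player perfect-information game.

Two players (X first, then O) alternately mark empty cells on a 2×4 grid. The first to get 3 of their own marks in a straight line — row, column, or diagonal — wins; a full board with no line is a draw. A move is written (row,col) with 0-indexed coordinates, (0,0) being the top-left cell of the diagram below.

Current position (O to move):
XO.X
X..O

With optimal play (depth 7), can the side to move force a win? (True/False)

[XO.X/X..O] O move#1: (0,2):+0/XOOX/X..O*, (1,1):+0/XO.X/XO.O, (1,2):+0/XO.X/X.OO
[XOOX/X..O] X move#2: (1,1):+0/XOOX/XX.O*, (1,2):+0/XOOX/X.XO
[XOOX/XX.O] O move#3: (1,2):+0/XOOX/XXOO*
[XOOX/XXOO] end (terminal +0, X#4); searched XO.X/X..O to 7

O winning at [XO.X/X..O]: False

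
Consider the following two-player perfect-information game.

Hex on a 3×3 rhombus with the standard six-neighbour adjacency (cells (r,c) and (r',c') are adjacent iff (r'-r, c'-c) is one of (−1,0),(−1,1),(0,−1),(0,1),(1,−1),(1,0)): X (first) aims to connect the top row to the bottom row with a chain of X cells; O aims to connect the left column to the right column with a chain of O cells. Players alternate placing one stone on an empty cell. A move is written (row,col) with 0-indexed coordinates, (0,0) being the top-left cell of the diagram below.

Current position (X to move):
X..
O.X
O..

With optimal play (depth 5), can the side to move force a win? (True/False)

[X../O.X/O..] X move#1: (0,1):+1/XX./O.X/O..*, (0,2):+1/X.X/O.X/O.., (1,1):+1/X../OXX/O.., (2,1):-1/X../O.X/OX., (2,2):-1/X../O.X/O.X
[XX./O.X/O..] O move#2: (0,2):-1/XXO/O.X/O..*, (1,1):-1/XX./OOX/O.., (2,1):-1/XX./O.X/OO., (2,2):-1/XX./O.X/O.O
[XXO/O.X/O..] X move#3: (1,1):+1/XXO/OXX/O..*, (2,1):-1/XXO/O.X/OX., (2,2):-1/XXO/O.X/O.X
[XXO/OXX/O..] O move#4: (2,1):-1/XXO/OXX/OO.*, (2,2):-1/XXO/OXX/O.O
[XXO/OXX/OO.] X move#5: (2,2):+1/XXO/OXX/OOX*
[XXO/OXX/OOX] end (terminal -1, O#6); searched X../O.X/O.. to 5

X winning at [X../O.X/O..]: True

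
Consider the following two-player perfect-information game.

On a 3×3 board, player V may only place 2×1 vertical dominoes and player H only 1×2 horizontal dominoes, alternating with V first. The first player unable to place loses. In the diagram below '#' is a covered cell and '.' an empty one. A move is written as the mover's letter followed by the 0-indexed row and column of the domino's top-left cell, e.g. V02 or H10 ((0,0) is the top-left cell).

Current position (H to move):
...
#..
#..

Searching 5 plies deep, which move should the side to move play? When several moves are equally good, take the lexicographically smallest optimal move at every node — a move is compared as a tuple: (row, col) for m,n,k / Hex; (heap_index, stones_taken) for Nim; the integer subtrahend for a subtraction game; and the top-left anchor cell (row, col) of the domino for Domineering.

H's best at [.../#../#..]: H11

ply 1, H at .../#../#.. | H00=-1→##./#../#..; H01=-1→.##/#../#..; H11=+1→.../###/#..*; H21=-1→.../#../###
ply 2: .../###/#.. is terminal -1 (V); from .../#../#.. depth 5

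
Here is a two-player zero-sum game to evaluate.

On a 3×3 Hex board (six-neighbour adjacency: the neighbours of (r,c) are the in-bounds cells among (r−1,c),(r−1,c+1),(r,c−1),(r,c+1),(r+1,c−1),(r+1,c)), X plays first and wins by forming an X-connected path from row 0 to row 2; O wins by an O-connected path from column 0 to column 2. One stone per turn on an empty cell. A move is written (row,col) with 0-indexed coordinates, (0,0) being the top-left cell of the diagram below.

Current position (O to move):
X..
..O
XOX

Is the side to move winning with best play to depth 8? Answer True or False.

O winning at [X../..O/XOX]: False

ply 1, O at X../..O/XOX | (0,1)=-1→XO./..O/XOX*; (0,2)=-1→X.O/..O/XOX; (1,0)=-1→X../O.O/XOX; (1,1)=-1→X../.OO/XOX
ply 2, X at XO./..O/XOX | (0,2)=+1→XOX/..O/XOX*; (1,0)=+1→XO./X.O/XOX; (1,1)=+1→XO./.XO/XOX
ply 3, O at XOX/..O/XOX | (1,0)=-1→XOX/O.O/XOX*; (1,1)=-1→XOX/.OO/XOX
ply 4, X at XOX/O.O/XOX | (1,1)=+1→XOX/OXO/XOX*
ply 5: XOX/OXO/XOX is terminal -1 (O); from X../..O/XOX depth 8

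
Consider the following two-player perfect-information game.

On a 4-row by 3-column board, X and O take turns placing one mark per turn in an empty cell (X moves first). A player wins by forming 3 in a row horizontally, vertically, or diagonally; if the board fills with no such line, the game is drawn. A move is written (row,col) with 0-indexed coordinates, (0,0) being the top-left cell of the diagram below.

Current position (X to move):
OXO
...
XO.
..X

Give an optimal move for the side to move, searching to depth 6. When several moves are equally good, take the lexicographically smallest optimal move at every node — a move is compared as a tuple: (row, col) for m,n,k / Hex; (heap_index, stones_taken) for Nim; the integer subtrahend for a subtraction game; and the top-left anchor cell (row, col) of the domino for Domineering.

ply 1, X at OXO/.../XO./..X | (1,0)=+1→OXO/X../XO./..X*; (1,1)=-1→OXO/.X./XO./..X; (1,2)=+0→OXO/..X/XO./..X; (2,2)=+1→OXO/.../XOX/..X; (3,0)=+1→OXO/.../XO./X.X; (3,1)=+0→OXO/.../XO./.XX
ply 2, O at OXO/X../XO./..X | (1,1)=-1→OXO/XO./XO./..X*; (1,2)=-1→OXO/X.O/XO./..X; (2,2)=-1→OXO/X../XOO/..X; (3,0)=-1→OXO/X../XO./O.X; (3,1)=-1→OXO/X../XO./.OX
ply 3, X at OXO/XO./XO./..X | (1,2)=-1→OXO/XOX/XO./..X; (2,2)=-1→OXO/XO./XOX/..X; (3,0)=+1→OXO/XO./XO./X.X*; (3,1)=-1→OXO/XO./XO./.XX
ply 4: OXO/XO./XO./X.X is terminal -1 (O); from OXO/.../XO./..X depth 6

X's best at [OXO/.../XO./..X]: (1,0)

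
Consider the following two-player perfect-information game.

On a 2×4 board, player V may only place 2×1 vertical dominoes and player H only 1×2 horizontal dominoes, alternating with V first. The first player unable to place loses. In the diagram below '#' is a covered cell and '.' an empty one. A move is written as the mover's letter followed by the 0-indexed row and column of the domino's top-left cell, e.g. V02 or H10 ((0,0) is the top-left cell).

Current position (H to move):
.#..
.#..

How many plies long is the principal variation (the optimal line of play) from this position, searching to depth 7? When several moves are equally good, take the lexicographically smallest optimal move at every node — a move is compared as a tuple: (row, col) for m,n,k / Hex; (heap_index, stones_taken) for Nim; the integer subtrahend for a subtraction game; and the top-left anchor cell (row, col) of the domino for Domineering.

PV length from [.#../.#..]: 3 plies

ply 1, H at .#../.#.. | H02=+1→.###/.#..*; H12=+1→.#../.###
ply 2, V at .###/.#.. | V00=-1→####/##..*
ply 3, H at ####/##.. | H12=+1→####/####*
ply 4: ####/#### is terminal -1 (V); from .#../.#.. depth 7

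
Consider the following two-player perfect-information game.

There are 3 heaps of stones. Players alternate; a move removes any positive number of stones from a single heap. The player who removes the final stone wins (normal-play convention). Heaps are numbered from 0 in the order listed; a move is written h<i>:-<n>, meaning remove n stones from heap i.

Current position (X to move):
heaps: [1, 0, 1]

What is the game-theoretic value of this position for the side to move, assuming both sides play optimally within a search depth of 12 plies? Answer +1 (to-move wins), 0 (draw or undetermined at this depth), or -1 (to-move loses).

value((1,0,1), X) = -1

p1 X@[(1,0,1)]: h0:-1[(0,0,1)]-1* h2:-1[(1,0,0)]-1
p2 O@[(0,0,1)]: h2:-1[(0,0,0)]+1*
p3 X@[(0,0,0)] terminal -1; root [(1,0,1)] d12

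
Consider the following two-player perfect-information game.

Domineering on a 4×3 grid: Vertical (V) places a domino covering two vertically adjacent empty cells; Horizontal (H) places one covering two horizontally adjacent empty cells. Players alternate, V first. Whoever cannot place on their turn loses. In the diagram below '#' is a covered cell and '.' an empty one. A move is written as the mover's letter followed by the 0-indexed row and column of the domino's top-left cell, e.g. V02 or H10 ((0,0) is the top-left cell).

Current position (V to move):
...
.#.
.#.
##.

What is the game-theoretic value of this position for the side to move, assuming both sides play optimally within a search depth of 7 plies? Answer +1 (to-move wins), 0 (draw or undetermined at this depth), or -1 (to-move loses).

value(.../.#./.#./##., V) = +1

p1 V@[.../.#./.#./##.]: V00[#../##./.#./##.]+1* V02[..#/.##/.#./##.]+1 V10[.../##./##./##.]+1 V12[.../.##/.##/##.]+1 V22[.../.#./.##/###]+1
p2 H@[#../##./.#./##.]: H01[###/##./.#./##.]-1*
p3 V@[###/##./.#./##.]: V12[###/###/.##/##.]+1* V22[###/##./.##/###]+1
p4 H@[###/###/.##/##.] terminal -1; root [.../.#./.#./##.] d7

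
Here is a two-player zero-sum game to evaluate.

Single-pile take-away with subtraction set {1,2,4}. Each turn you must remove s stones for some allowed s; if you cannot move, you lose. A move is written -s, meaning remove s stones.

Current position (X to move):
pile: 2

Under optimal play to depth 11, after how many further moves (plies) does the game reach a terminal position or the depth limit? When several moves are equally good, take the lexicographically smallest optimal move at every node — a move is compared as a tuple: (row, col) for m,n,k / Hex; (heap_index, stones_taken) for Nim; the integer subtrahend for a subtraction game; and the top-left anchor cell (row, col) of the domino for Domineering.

p1 X@[2]: -1[1]-1 -2[0]+1*
p2 O@[0] terminal -1; root [2] d11

PV length from [2]: 1 ply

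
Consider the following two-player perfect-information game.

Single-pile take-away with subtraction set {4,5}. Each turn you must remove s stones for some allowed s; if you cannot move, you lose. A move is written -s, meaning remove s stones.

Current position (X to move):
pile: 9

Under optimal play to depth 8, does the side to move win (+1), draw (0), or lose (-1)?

ply 1, X at 9 | -4=-1→5*; -5=-1→4
ply 2, O at 5 | -4=+1→1*; -5=+1→0
ply 3: 1 is terminal -1 (X); from 9 depth 8

value(9, X) = -1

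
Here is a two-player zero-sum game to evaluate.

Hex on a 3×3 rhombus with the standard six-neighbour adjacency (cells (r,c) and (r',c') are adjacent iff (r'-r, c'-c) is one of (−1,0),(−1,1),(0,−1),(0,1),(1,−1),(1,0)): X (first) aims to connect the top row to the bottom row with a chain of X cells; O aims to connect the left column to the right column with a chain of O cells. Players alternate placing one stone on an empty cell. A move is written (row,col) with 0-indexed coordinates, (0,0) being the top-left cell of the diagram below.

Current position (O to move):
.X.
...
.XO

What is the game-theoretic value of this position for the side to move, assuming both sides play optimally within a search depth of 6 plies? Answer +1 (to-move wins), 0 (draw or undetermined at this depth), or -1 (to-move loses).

ply 1, O at .X./.../.XO | (0,0)=-1→OX./.../.XO; (0,2)=-1→.XO/.../.XO; (1,0)=-1→.X./O../.XO; (1,1)=+1→.X./.O./.XO*; (1,2)=-1→.X./..O/.XO; (2,0)=-1→.X./.../OXO
ply 2, X at .X./.O./.XO | (0,0)=-1→XX./.O./.XO*; (0,2)=-1→.XX/.O./.XO; (1,0)=-1→.X./XO./.XO; (1,2)=-1→.X./.OX/.XO; (2,0)=-1→.X./.O./XXO
ply 3, O at XX./.O./.XO | (0,2)=+1→XXO/.O./.XO*; (1,0)=+1→XX./OO./.XO; (1,2)=+1→XX./.OO/.XO; (2,0)=+1→XX./.O./OXO
ply 4, X at XXO/.O./.XO | (1,0)=-1→XXO/XO./.XO*; (1,2)=-1→XXO/.OX/.XO; (2,0)=-1→XXO/.O./XXO
ply 5, O at XXO/XO./.XO | (1,2)=-1→XXO/XOO/.XO; (2,0)=+1→XXO/XO./OXO*
ply 6: XXO/XO./OXO is terminal -1 (X); from .X./.../.XO depth 6

value(.X./.../.XO, O) = +1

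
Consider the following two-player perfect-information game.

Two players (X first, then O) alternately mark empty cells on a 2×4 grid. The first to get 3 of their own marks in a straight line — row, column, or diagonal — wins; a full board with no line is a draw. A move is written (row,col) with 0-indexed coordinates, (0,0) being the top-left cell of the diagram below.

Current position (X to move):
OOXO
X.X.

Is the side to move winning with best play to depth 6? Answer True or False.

[OOXO/X.X.] X move#1: (1,1):+1/OOXO/XXX.*, (1,3):+0/OOXO/X.XX
[OOXO/XXX.] end (terminal -1, O#2); searched OOXO/X.X. to 6

X winning at [OOXO/X.X.]: True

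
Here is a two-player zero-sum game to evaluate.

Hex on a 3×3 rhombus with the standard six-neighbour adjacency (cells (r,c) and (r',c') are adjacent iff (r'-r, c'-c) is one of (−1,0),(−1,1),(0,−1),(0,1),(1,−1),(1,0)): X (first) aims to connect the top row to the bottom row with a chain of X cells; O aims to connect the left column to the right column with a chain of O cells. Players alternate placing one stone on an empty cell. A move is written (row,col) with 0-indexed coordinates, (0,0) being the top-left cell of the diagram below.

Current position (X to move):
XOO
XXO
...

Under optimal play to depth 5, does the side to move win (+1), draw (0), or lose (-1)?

[XOO/XXO/...] X move#1: (2,0):+1/XOO/XXO/X..*, (2,1):+1/XOO/XXO/.X., (2,2):+1/XOO/XXO/..X
[XOO/XXO/X..] end (terminal -1, O#2); searched XOO/XXO/... to 5

value(XOO/XXO/..., X) = +1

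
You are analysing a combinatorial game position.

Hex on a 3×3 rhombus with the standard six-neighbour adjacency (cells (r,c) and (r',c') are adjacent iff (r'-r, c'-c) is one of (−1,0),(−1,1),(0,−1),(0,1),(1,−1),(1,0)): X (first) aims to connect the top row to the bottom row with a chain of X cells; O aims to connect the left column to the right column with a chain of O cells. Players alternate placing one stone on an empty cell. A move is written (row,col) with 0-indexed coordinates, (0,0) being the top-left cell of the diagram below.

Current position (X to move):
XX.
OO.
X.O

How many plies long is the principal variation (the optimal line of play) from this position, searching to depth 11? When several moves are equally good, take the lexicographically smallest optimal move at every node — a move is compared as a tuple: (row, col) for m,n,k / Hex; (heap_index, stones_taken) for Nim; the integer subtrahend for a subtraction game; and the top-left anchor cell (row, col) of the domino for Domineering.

PV length from [XX./OO./X.O]: 2 plies

[XX./OO./X.O] X move#1: (0,2):-1/XXX/OO./X.O*, (1,2):-1/XX./OOX/X.O, (2,1):-1/XX./OO./XXO
[XXX/OO./X.O] O move#2: (1,2):+1/XXX/OOO/X.O*, (2,1):+1/XXX/OO./XOO
[XXX/OOO/X.O] end (terminal -1, X#3); searched XX./OO./X.O to 11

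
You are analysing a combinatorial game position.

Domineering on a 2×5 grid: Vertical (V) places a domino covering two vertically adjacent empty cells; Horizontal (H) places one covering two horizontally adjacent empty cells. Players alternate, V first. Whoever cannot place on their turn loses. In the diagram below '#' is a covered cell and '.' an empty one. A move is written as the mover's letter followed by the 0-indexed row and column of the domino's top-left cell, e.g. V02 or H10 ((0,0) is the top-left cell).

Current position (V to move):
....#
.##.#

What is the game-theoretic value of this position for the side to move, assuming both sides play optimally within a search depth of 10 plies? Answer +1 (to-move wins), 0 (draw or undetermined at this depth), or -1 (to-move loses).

ply 1, V at ....#/.##.# | V00=-1→#...#/###.#*; V03=-1→...##/.####
ply 2, H at #...#/###.# | H01=-1→###.#/###.#; H02=+1→#.###/###.#*
ply 3: #.###/###.# is terminal -1 (V); from ....#/.##.# depth 10

value(....#/.##.#, V) = -1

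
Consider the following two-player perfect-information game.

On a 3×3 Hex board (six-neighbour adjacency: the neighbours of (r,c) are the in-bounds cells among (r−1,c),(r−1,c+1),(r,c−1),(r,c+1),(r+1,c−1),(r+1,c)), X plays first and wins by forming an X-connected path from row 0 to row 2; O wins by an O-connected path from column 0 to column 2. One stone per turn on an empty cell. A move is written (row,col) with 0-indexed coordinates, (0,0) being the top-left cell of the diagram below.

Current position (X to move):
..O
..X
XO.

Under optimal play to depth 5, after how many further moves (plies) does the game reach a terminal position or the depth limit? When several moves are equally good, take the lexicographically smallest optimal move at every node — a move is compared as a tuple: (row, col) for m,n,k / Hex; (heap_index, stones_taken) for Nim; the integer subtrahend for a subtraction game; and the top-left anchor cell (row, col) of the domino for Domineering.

p1 X@[..O/..X/XO.]: (0,0)[X.O/..X/XO.]-1 (0,1)[.XO/..X/XO.]+1* (1,0)[..O/X.X/XO.]+1 (1,1)[..O/.XX/XO.]-1 (2,2)[..O/..X/XOX]-1
p2 O@[.XO/..X/XO.]: (0,0)[OXO/..X/XO.]-1* (1,0)[.XO/O.X/XO.]-1 (1,1)[.XO/.OX/XO.]-1 (2,2)[.XO/..X/XOO]-1
p3 X@[OXO/..X/XO.]: (1,0)[OXO/X.X/XO.]+1* (1,1)[OXO/.XX/XO.]+1 (2,2)[OXO/..X/XOX]+1
p4 O@[OXO/X.X/XO.] terminal -1; root [..O/..X/XO.] d5

PV length from [..O/..X/XO.]: 3 plies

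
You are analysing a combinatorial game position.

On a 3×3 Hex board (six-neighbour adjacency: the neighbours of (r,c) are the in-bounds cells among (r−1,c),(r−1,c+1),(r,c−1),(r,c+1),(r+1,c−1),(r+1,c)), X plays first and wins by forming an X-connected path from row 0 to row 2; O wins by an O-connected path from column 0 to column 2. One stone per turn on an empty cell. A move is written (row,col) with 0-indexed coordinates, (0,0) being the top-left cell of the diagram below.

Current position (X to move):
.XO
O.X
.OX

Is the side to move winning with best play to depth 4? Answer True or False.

X winning at [.XO/O.X/.OX]: True

ply 1, X at .XO/O.X/.OX | (0,0)=-1→XXO/O.X/.OX; (1,1)=+1→.XO/OXX/.OX*; (2,0)=-1→.XO/O.X/XOX
ply 2: .XO/OXX/.OX is terminal -1 (O); from .XO/O.X/.OX depth 4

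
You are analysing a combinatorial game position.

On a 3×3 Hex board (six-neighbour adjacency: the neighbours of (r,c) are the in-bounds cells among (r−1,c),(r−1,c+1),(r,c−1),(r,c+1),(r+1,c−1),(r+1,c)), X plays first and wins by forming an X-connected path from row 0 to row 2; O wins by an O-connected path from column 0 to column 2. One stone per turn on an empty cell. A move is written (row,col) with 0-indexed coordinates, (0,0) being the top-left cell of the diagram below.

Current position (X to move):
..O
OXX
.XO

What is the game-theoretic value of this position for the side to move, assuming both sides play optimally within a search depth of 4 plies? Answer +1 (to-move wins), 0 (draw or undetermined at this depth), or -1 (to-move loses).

value(..O/OXX/.XO, X) = +1

[..O/OXX/.XO] X move#1: (0,0):-1/X.O/OXX/.XO, (0,1):+1/.XO/OXX/.XO*, (2,0):-1/..O/OXX/XXO
[.XO/OXX/.XO] end (terminal -1, O#2); searched ..O/OXX/.XO to 4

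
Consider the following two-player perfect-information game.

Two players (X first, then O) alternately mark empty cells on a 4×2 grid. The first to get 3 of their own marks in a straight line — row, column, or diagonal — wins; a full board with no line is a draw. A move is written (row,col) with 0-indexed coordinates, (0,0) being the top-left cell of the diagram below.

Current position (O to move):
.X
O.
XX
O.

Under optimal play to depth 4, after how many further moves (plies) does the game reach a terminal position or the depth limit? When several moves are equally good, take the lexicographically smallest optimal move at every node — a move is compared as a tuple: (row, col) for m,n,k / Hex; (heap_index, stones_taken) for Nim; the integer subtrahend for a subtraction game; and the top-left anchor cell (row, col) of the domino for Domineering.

[.X/O./XX/O.] O move#1: (0,0):-1/OX/O./XX/O., (1,1):+0/.X/OO/XX/O.*, (3,1):-1/.X/O./XX/OO
[.X/OO/XX/O.] X move#2: (0,0):+0/XX/OO/XX/O.*, (3,1):+0/.X/OO/XX/OX
[XX/OO/XX/O.] O move#3: (3,1):+0/XX/OO/XX/OO*
[XX/OO/XX/OO] end (terminal +0, X#4); searched .X/O./XX/O. to 4

PV length from [.X/O./XX/O.]: 3 plies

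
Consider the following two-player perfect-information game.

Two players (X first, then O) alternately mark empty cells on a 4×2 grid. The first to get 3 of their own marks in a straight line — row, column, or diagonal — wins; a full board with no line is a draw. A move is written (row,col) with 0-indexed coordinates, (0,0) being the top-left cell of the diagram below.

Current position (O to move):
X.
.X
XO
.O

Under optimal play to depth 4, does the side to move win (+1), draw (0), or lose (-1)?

ply 1, O at X./.X/XO/.O | (0,1)=-1→XO/.X/XO/.O; (1,0)=+0→X./OX/XO/.O*; (3,0)=-1→X./.X/XO/OO
ply 2, X at X./OX/XO/.O | (0,1)=+0→XX/OX/XO/.O*; (3,0)=+0→X./OX/XO/XO
ply 3, O at XX/OX/XO/.O | (3,0)=+0→XX/OX/XO/OO*
ply 4: XX/OX/XO/OO is terminal +0 (X); from X./.X/XO/.O depth 4

value(X./.X/XO/.O, O) = 0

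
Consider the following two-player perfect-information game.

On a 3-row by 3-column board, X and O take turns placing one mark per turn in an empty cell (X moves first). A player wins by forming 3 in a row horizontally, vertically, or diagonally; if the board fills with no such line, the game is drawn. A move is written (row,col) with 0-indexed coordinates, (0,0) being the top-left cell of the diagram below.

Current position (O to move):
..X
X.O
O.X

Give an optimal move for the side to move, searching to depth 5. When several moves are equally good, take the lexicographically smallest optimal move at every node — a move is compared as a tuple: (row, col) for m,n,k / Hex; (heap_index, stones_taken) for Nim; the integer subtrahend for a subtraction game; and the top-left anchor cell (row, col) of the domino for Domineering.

O's best at [..X/X.O/O.X]: (0,0)

ply 1, O at ..X/X.O/O.X | (0,0)=+0→O.X/X.O/O.X*; (0,1)=+0→.OX/X.O/O.X; (1,1)=+0→..X/XOO/O.X; (2,1)=-1→..X/X.O/OOX
ply 2, X at O.X/X.O/O.X | (0,1)=+0→OXX/X.O/O.X*; (1,1)=+0→O.X/XXO/O.X; (2,1)=+0→O.X/X.O/OXX
ply 3, O at OXX/X.O/O.X | (1,1)=+0→OXX/XOO/O.X*; (2,1)=+0→OXX/X.O/OOX
ply 4, X at OXX/XOO/O.X | (2,1)=+0→OXX/XOO/OXX*
ply 5: OXX/XOO/OXX is terminal +0 (O); from ..X/X.O/O.X depth 5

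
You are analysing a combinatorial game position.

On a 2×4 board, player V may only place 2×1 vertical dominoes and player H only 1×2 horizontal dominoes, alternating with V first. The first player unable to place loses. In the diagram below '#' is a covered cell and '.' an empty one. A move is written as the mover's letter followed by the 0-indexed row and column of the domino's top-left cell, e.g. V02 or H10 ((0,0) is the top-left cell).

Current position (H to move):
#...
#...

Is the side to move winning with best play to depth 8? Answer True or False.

H winning at [#.../#...]: True

[#.../#...] H move#1: H01:+1/###./#...*, H02:+1/#.##/#..., H11:+1/#.../###., H12:+1/#.../#.##
[###./#...] V move#2: V03:-1/####/#..#*
[####/#..#] H move#3: H11:+1/####/####*
[####/####] end (terminal -1, V#4); searched #.../#... to 8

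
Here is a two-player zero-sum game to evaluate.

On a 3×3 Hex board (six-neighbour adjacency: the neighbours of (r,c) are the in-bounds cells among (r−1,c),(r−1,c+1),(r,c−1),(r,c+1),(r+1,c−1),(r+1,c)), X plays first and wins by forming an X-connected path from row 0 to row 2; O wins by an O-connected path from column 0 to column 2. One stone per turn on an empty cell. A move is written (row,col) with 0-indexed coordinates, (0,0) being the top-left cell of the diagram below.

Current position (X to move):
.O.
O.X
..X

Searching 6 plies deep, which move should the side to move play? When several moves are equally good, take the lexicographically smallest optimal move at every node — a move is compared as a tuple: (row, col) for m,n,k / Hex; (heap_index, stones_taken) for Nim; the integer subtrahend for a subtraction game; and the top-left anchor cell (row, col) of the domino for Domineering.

p1 X@[.O./O.X/..X]: (0,0)[XO./O.X/..X]-1 (0,2)[.OX/O.X/..X]+1* (1,1)[.O./OXX/..X]-1 (2,0)[.O./O.X/X.X]-1 (2,1)[.O./O.X/.XX]-1
p2 O@[.OX/O.X/..X] terminal -1; root [.O./O.X/..X] d6

X's best at [.O./O.X/..X]: (0,2)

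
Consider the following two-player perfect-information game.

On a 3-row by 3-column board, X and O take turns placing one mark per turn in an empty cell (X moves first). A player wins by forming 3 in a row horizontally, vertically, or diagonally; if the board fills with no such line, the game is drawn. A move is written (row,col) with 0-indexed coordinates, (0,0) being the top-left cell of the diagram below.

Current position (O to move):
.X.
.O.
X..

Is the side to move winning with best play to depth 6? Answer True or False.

ply 1, O at .X./.O./X.. | (0,0)=+0→OX./.O./X..*; (0,2)=+0→.XO/.O./X..; (1,0)=+0→.X./OO./X..; (1,2)=+0→.X./.OO/X..; (2,1)=-1→.X./.O./XO.; (2,2)=-1→.X./.O./X.O
ply 2, X at OX./.O./X.. | (0,2)=-1→OXX/.O./X..; (1,0)=-1→OX./XO./X..; (1,2)=-1→OX./.OX/X..; (2,1)=-1→OX./.O./XX.; (2,2)=+0→OX./.O./X.X*
ply 3, O at OX./.O./X.X | (0,2)=-1→OXO/.O./X.X; (1,0)=-1→OX./OO./X.X; (1,2)=-1→OX./.OO/X.X; (2,1)=+0→OX./.O./XOX*
ply 4, X at OX./.O./XOX | (0,2)=+0→OXX/.O./XOX*; (1,0)=+0→OX./XO./XOX; (1,2)=+0→OX./.OX/XOX
ply 5, O at OXX/.O./XOX | (1,0)=-1→OXX/OO./XOX; (1,2)=+0→OXX/.OO/XOX*
ply 6, X at OXX/.OO/XOX | (1,0)=+0→OXX/XOO/XOX*
ply 7: OXX/XOO/XOX is terminal +0 (O); from .X./.O./X.. depth 6

O winning at [.X./.O./X..]: False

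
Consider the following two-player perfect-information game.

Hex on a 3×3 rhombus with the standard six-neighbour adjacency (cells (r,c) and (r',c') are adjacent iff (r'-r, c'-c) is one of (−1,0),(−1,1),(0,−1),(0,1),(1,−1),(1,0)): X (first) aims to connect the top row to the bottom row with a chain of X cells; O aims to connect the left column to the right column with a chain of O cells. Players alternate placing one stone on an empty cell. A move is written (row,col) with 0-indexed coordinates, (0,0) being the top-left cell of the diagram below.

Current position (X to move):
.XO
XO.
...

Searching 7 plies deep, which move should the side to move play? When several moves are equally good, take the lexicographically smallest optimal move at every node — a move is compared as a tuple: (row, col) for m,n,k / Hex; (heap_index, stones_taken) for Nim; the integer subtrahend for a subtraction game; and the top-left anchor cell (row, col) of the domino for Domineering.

X's best at [.XO/XO./...]: (2,0)

ply 1, X at .XO/XO./... | (0,0)=-1→XXO/XO./...; (1,2)=-1→.XO/XOX/...; (2,0)=+1→.XO/XO./X..*; (2,1)=-1→.XO/XO./.X.; (2,2)=-1→.XO/XO./..X
ply 2: .XO/XO./X.. is terminal -1 (O); from .XO/XO./... depth 7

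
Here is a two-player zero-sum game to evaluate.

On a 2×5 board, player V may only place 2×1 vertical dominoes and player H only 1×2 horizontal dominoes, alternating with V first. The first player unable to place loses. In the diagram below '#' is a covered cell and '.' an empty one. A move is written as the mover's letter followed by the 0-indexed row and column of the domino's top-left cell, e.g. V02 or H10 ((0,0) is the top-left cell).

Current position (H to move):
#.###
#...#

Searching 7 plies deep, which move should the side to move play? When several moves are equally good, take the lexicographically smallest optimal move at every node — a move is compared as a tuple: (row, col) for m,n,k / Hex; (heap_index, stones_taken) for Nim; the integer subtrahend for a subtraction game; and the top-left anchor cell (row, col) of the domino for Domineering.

H's best at [#.###/#...#]: H11

p1 H@[#.###/#...#]: H11[#.###/###.#]+1* H12[#.###/#.###]-1
p2 V@[#.###/###.#] terminal -1; root [#.###/#...#] d7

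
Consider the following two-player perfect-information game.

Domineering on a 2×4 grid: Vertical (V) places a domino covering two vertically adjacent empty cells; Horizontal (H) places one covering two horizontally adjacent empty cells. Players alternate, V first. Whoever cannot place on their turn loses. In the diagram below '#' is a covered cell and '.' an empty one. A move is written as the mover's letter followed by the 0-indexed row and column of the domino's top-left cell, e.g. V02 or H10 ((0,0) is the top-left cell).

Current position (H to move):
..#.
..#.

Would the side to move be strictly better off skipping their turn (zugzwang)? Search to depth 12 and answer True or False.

zugzwang(..#./..#., H) = False

[..#./..#.] H move#1: H00:+1/###./..#.*, H10:+1/..#./###.
[###./..#.] V move#2: V03:-1/####/..##*
[####/..##] H move#3: H10:+1/####/####*
[####/####] end (terminal -1, V#4); searched ..#./..#. to 12
pass branch (V moves first from the same position):
  | [..#./..#.] V move#1: V00:+1/#.#./#.#.*, V01:+1/.##./.##., V03:-1/..##/..##
  | [#.#./#.#.] end (terminal -1, H#2); searched ..#./..#. to 12
H moving scores +1; H passing scores -1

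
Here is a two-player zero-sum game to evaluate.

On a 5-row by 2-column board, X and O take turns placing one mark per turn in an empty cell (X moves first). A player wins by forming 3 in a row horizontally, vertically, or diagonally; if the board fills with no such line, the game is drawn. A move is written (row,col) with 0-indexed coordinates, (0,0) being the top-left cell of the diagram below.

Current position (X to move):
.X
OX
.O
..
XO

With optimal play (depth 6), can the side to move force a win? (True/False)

p1 X@[.X/OX/.O/../XO]: (0,0)[XX/OX/.O/../XO]-1* (2,0)[.X/OX/XO/../XO]-1 (3,0)[.X/OX/.O/X./XO]-1 (3,1)[.X/OX/.O/.X/XO]-1
p2 O@[XX/OX/.O/../XO]: (2,0)[XX/OX/OO/../XO]+1* (3,0)[XX/OX/.O/O./XO]+1 (3,1)[XX/OX/.O/.O/XO]+1
p3 X@[XX/OX/OO/../XO]: (3,0)[XX/OX/OO/X./XO]-1* (3,1)[XX/OX/OO/.X/XO]-1
p4 O@[XX/OX/OO/X./XO]: (3,1)[XX/OX/OO/XO/XO]+1*
p5 X@[XX/OX/OO/XO/XO] terminal -1; root [.X/OX/.O/../XO] d6

X winning at [.X/OX/.O/../XO]: False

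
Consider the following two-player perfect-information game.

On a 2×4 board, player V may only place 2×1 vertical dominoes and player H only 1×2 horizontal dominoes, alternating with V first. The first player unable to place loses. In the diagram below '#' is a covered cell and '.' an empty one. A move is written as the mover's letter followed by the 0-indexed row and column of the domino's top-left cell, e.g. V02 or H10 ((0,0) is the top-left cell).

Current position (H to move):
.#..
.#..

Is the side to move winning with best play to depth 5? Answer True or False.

p1 H@[.#../.#..]: H02[.###/.#..]+1* H12[.#../.###]+1
p2 V@[.###/.#..]: V00[####/##..]-1*
p3 H@[####/##..]: H12[####/####]+1*
p4 V@[####/####] terminal -1; root [.#../.#..] d5

H winning at [.#../.#..]: True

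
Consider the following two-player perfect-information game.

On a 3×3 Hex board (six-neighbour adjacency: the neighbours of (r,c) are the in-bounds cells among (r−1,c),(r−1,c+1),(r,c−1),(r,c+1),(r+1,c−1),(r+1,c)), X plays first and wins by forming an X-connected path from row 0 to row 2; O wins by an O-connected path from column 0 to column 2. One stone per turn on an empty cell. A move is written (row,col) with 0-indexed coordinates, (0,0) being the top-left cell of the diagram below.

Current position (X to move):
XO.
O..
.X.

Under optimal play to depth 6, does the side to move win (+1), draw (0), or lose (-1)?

ply 1, X at XO./O../.X. | (0,2)=+1→XOX/O../.X.*; (1,1)=-1→XO./OX./.X.; (1,2)=-1→XO./O.X/.X.; (2,0)=-1→XO./O../XX.; (2,2)=-1→XO./O../.XX
ply 2, O at XOX/O../.X. | (1,1)=-1→XOX/OO./.X.*; (1,2)=-1→XOX/O.O/.X.; (2,0)=-1→XOX/O../OX.; (2,2)=-1→XOX/O../.XO
ply 3, X at XOX/OO./.X. | (1,2)=+1→XOX/OOX/.X.*; (2,0)=-1→XOX/OO./XX.; (2,2)=-1→XOX/OO./.XX
ply 4: XOX/OOX/.X. is terminal -1 (O); from XO./O../.X. depth 6

value(XO./O../.X., X) = +1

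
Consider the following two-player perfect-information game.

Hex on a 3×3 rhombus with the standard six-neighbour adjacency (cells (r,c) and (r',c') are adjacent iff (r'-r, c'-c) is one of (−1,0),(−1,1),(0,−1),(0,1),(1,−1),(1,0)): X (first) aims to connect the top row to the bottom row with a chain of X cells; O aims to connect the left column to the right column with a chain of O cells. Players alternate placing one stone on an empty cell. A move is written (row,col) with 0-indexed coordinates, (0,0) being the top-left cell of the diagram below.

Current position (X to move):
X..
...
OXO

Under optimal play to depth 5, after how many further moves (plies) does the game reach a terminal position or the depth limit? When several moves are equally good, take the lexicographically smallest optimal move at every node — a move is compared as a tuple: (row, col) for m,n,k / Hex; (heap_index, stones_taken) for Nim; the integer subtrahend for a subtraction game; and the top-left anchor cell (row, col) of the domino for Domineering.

p1 X@[X../.../OXO]: (0,1)[XX./.../OXO]-1 (0,2)[X.X/.../OXO]+1* (1,0)[X../X../OXO]-1 (1,1)[X../.X./OXO]+1 (1,2)[X../..X/OXO]+1
p2 O@[X.X/.../OXO]: (0,1)[XOX/.../OXO]-1* (1,0)[X.X/O../OXO]-1 (1,1)[X.X/.O./OXO]-1 (1,2)[X.X/..O/OXO]-1
p3 X@[XOX/.../OXO]: (1,0)[XOX/X../OXO]+1* (1,1)[XOX/.X./OXO]+1 (1,2)[XOX/..X/OXO]+1
p4 O@[XOX/X../OXO]: (1,1)[XOX/XO./OXO]-1* (1,2)[XOX/X.O/OXO]-1
p5 X@[XOX/XO./OXO]: (1,2)[XOX/XOX/OXO]+1*
p6 O@[XOX/XOX/OXO] terminal -1; root [X../.../OXO] d5

PV length from [X../.../OXO]: 5 plies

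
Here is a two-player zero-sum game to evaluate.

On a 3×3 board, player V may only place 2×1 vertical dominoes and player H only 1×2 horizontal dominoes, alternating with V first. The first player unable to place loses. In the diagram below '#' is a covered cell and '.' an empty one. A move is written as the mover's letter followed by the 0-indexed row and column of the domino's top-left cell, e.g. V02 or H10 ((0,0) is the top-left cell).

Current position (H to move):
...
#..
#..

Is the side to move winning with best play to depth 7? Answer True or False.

H winning at [.../#../#..]: True

p1 H@[.../#../#..]: H00[##./#../#..]-1 H01[.##/#../#..]-1 H11[.../###/#..]+1* H21[.../#../###]-1
p2 V@[.../###/#..] terminal -1; root [.../#../#..] d7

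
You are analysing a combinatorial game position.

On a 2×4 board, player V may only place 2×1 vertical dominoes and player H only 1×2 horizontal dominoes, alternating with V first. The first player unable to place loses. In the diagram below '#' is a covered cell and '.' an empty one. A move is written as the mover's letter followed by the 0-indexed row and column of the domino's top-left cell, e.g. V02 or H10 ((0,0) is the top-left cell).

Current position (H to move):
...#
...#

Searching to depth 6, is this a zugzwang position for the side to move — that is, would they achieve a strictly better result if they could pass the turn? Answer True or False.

zugzwang(...#/...#, H) = False

[...#/...#] H move#1: H00:+1/##.#/...#*, H01:+1/.###/...#, H10:+1/...#/##.#, H11:+1/...#/.###
[##.#/...#] V move#2: V02:-1/####/..##*
[####/..##] H move#3: H10:+1/####/####*
[####/####] end (terminal -1, V#4); searched ...#/...# to 6
if H skipped the turn, V would face:
~ [...#/...#] V move#1: V00:-1/#..#/#..#, V01:+1/.#.#/.#.#*, V02:-1/..##/..##
~ [.#.#/.#.#] end (terminal -1, H#2); searched ...#/...# to 6
compare (H): move=+1 vs pass=-1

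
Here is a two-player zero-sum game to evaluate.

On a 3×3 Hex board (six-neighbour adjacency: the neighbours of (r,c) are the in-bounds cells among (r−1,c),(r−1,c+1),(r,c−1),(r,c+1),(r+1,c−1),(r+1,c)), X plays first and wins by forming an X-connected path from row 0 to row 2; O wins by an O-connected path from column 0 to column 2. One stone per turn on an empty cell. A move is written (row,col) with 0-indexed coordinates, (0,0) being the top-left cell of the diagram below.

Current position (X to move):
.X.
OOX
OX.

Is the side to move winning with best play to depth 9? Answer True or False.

X winning at [.X./OOX/OX.]: True

p1 X@[.X./OOX/OX.]: (0,0)[XX./OOX/OX.]-1 (0,2)[.XX/OOX/OX.]+1* (2,2)[.X./OOX/OXX]-1
p2 O@[.XX/OOX/OX.] terminal -1; root [.X./OOX/OX.] d9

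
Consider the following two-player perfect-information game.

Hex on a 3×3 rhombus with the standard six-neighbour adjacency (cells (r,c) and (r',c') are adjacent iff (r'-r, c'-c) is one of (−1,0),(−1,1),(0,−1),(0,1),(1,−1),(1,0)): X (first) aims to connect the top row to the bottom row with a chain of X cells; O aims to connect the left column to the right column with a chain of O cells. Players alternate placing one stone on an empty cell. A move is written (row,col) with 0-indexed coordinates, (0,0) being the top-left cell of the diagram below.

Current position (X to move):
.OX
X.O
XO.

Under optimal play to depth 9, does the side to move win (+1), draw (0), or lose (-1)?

[.OX/X.O/XO.] X move#1: (0,0):+1/XOX/X.O/XO.*, (1,1):+1/.OX/XXO/XO., (2,2):+1/.OX/X.O/XOX
[XOX/X.O/XO.] end (terminal -1, O#2); searched .OX/X.O/XO. to 9

value(.OX/X.O/XO., X) = +1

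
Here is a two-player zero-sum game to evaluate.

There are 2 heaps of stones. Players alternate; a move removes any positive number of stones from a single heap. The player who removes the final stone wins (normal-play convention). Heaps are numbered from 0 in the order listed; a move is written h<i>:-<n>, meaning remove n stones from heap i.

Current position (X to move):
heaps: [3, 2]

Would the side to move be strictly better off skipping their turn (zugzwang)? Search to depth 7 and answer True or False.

[(3,2)] X move#1: h0:-1:+1/(2,2)*, h0:-2:-1/(1,2), h0:-3:-1/(0,2), h1:-1:-1/(3,1), h1:-2:-1/(3,0)
[(2,2)] O move#2: h0:-1:-1/(1,2)*, h0:-2:-1/(0,2), h1:-1:-1/(2,1), h1:-2:-1/(2,0)
[(1,2)] X move#3: h0:-1:-1/(0,2), h1:-1:+1/(1,1)*, h1:-2:-1/(1,0)
[(1,1)] O move#4: h0:-1:-1/(0,1)*, h1:-1:-1/(1,0)
[(0,1)] X move#5: h1:-1:+1/(0,0)*
[(0,0)] end (terminal -1, O#6); searched (3,2) to 7
if X skipped the turn, O would face:
~ [(3,2)] O move#1: h0:-1:+1/(2,2)*, h0:-2:-1/(1,2), h0:-3:-1/(0,2), h1:-1:-1/(3,1), h1:-2:-1/(3,0)
~ [(2,2)] X move#2: h0:-1:-1/(1,2)*, h0:-2:-1/(0,2), h1:-1:-1/(2,1), h1:-2:-1/(2,0)
~ [(1,2)] O move#3: h0:-1:-1/(0,2), h1:-1:+1/(1,1)*, h1:-2:-1/(1,0)
~ [(1,1)] X move#4: h0:-1:-1/(0,1)*, h1:-1:-1/(1,0)
~ [(0,1)] O move#5: h1:-1:+1/(0,0)*
~ [(0,0)] end (terminal -1, X#6); searched (3,2) to 7
compare (X): move=+1 vs pass=-1

zugzwang((3,2), X) = False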